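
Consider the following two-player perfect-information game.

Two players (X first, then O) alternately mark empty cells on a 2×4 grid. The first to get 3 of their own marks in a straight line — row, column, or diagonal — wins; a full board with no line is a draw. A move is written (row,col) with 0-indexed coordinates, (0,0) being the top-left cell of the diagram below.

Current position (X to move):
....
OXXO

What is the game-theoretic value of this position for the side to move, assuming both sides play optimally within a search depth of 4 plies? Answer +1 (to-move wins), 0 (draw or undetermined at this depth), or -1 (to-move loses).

p1 X@[..../OXXO]: (0,0)[X.../OXXO]+0* (0,1)[.X../OXXO]+0 (0,2)[..X./OXXO]+0 (0,3)[...X/OXXO]+0
p2 O@[X.../OXXO]: (0,1)[XO../OXXO]+0* (0,2)[X.O./OXXO]+0 (0,3)[X..O/OXXO]+0
p3 X@[XO../OXXO]: (0,2)[XOX./OXXO]+0* (0,3)[XO.X/OXXO]+0
p4 O@[XOX./OXXO]: (0,3)[XOXO/OXXO]+0*
p5 X@[XOXO/OXXO] terminal +0; root [..../OXXO] d4

value(..../OXXO, X) = 0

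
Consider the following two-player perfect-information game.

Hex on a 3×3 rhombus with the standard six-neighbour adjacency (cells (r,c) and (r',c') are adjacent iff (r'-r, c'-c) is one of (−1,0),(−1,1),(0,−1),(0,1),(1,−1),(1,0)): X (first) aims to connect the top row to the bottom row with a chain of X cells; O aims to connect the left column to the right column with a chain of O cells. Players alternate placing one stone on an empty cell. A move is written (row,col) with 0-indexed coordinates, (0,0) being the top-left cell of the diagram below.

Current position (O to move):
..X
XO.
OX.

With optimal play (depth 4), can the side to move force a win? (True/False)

ply 1, O at ..X/XO./OX. | (0,0)=-1→O.X/XO./OX.; (0,1)=-1→.OX/XO./OX.; (1,2)=+1→..X/XOO/OX.*; (2,2)=-1→..X/XO./OXO
ply 2: ..X/XOO/OX. is terminal -1 (X); from ..X/XO./OX. depth 4

O winning at [..X/XO./OX.]: True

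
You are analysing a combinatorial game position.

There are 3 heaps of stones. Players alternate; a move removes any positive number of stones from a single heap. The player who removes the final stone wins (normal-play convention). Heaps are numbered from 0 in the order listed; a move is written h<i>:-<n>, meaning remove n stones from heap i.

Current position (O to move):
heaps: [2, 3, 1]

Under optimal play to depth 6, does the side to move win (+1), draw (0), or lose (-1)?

value((2,3,1), O) = -1

[(2,3,1)] O move#1: h0:-1:-1/(1,3,1)*, h0:-2:-1/(0,3,1), h1:-1:-1/(2,2,1), h1:-2:-1/(2,1,1), h1:-3:-1/(2,0,1), h2:-1:-1/(2,3,0)
[(1,3,1)] X move#2: h0:-1:-1/(0,3,1), h1:-1:-1/(1,2,1), h1:-2:-1/(1,1,1), h1:-3:+1/(1,0,1)*, h2:-1:-1/(1,3,0)
[(1,0,1)] O move#3: h0:-1:-1/(0,0,1)*, h2:-1:-1/(1,0,0)
[(0,0,1)] X move#4: h2:-1:+1/(0,0,0)*
[(0,0,0)] end (terminal -1, O#5); searched (2,3,1) to 6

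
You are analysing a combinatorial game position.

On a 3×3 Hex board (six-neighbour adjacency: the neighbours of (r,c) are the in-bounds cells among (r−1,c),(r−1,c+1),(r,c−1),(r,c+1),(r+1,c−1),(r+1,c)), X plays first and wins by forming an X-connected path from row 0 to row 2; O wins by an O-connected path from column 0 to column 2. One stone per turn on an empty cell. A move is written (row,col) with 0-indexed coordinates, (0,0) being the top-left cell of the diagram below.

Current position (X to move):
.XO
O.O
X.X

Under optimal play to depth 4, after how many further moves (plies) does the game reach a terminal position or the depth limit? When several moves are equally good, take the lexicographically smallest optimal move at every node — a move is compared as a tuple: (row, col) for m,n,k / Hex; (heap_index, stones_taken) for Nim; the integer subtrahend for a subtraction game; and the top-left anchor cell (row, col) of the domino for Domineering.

ply 1, X at .XO/O.O/X.X | (0,0)=-1→XXO/O.O/X.X; (1,1)=+1→.XO/OXO/X.X*; (2,1)=-1→.XO/O.O/XXX
ply 2: .XO/OXO/X.X is terminal -1 (O); from .XO/O.O/X.X depth 4

PV length from [.XO/O.O/X.X]: 1 ply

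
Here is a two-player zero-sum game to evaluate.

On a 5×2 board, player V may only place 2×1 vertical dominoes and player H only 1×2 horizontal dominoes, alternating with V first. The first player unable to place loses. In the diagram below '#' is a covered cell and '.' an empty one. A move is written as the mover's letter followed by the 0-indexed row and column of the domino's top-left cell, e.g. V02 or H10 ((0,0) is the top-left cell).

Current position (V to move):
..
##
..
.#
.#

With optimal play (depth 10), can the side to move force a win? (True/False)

p1 V@[../##/../.#/.#]: V20[../##/#./##/.#]-1* V30[../##/../##/##]-1
p2 H@[../##/#./##/.#]: H00[##/##/#./##/.#]+1*
p3 V@[##/##/#./##/.#] terminal -1; root [../##/../.#/.#] d10

V winning at [../##/../.#/.#]: False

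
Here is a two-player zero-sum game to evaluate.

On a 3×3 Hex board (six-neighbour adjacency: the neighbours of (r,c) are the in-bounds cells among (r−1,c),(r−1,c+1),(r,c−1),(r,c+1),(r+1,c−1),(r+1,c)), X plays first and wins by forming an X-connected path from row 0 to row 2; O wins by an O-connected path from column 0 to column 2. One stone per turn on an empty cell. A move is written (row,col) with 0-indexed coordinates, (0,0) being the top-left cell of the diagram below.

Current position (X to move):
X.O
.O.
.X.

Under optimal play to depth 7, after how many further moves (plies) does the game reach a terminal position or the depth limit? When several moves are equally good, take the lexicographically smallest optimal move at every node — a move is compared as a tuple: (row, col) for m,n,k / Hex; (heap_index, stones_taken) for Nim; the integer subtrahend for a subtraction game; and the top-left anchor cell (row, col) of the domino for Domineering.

PV length from [X.O/.O./.X.]: 2 plies

p1 X@[X.O/.O./.X.]: (0,1)[XXO/.O./.X.]-1* (1,0)[X.O/XO./.X.]-1 (1,2)[X.O/.OX/.X.]-1 (2,0)[X.O/.O./XX.]-1 (2,2)[X.O/.O./.XX]-1
p2 O@[XXO/.O./.X.]: (1,0)[XXO/OO./.X.]+1* (1,2)[XXO/.OO/.X.]+1 (2,0)[XXO/.O./OX.]+1 (2,2)[XXO/.O./.XO]+1
p3 X@[XXO/OO./.X.] terminal -1; root [X.O/.O./.X.] d7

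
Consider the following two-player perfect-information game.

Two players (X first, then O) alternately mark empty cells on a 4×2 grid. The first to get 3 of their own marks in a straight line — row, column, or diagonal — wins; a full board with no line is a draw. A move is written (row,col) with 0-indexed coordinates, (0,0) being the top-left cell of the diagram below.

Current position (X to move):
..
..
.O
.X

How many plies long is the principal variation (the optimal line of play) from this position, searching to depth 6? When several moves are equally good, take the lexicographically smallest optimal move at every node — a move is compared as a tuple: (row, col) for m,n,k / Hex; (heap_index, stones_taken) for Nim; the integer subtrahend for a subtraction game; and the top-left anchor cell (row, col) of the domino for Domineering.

[../../.O/.X] X move#1: (0,0):+0/X./../.O/.X*, (0,1):+0/.X/../.O/.X, (1,0):+0/../X./.O/.X, (1,1):+0/../.X/.O/.X, (2,0):+0/../../XO/.X, (3,0):+0/../../.O/XX
[X./../.O/.X] O move#2: (0,1):+0/XO/../.O/.X*, (1,0):+0/X./O./.O/.X, (1,1):+0/X./.O/.O/.X, (2,0):+0/X./../OO/.X, (3,0):+0/X./../.O/OX
[XO/../.O/.X] X move#3: (1,0):-1/XO/X./.O/.X, (1,1):+0/XO/.X/.O/.X*, (2,0):-1/XO/../XO/.X, (3,0):-1/XO/../.O/XX
[XO/.X/.O/.X] O move#4: (1,0):+0/XO/OX/.O/.X*, (2,0):+0/XO/.X/OO/.X, (3,0):+0/XO/.X/.O/OX
[XO/OX/.O/.X] X move#5: (2,0):+0/XO/OX/XO/.X*, (3,0):+0/XO/OX/.O/XX
[XO/OX/XO/.X] O move#6: (3,0):+0/XO/OX/XO/OX*
[XO/OX/XO/OX] end (terminal +0, X#7); searched ../../.O/.X to 6

PV length from [../../.O/.X]: 6 plies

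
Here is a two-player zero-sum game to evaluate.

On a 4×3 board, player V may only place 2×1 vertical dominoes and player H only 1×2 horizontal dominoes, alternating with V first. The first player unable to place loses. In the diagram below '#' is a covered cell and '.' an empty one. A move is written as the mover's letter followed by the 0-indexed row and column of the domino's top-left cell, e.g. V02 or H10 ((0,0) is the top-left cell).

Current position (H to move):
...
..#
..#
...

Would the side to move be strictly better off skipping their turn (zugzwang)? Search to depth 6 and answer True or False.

zugzwang(.../..#/..#/..., H) = False

p1 H@[.../..#/..#/...]: H00[##./..#/..#/...]-1* H01[.##/..#/..#/...]-1 H10[.../###/..#/...]-1 H20[.../..#/###/...]-1 H30[.../..#/..#/##.]-1 H31[.../..#/..#/.##]-1
p2 V@[##./..#/..#/...]: V10[##./#.#/#.#/...]+1* V11[##./.##/.##/...]+1 V20[##./..#/#.#/#..]+1 V21[##./..#/.##/.#.]+1
p3 H@[##./#.#/#.#/...]: H30[##./#.#/#.#/##.]-1* H31[##./#.#/#.#/.##]-1
p4 V@[##./#.#/#.#/##.]: V11[##./###/###/##.]+1*
p5 H@[##./###/###/##.] terminal -1; root [.../..#/..#/...] d6
pass branch (V moves first from the same position):
  | p1 V@[.../..#/..#/...]: V00[#../#.#/..#/...]-1 V01[.#./.##/..#/...]-1 V10[.../#.#/#.#/...]+1* V11[.../.##/.##/...]-1 V20[.../..#/#.#/#..]-1 V21[.../..#/.##/.#.]-1
  | p2 H@[.../#.#/#.#/...]: H00[##./#.#/#.#/...]-1* H01[.##/#.#/#.#/...]-1 H30[.../#.#/#.#/##.]-1 H31[.../#.#/#.#/.##]-1
  | p3 V@[##./#.#/#.#/...]: V11[##./###/###/...]-1 V21[##./#.#/###/.#.]+1*
  | p4 H@[##./#.#/###/.#.] terminal -1; root [.../..#/..#/...] d6
H moving scores -1; H passing scores -1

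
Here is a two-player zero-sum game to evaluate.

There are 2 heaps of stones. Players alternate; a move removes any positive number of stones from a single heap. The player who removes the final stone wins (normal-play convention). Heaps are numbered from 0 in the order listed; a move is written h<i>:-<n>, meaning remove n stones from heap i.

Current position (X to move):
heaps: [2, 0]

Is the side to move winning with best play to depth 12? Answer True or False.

X winning at [(2,0)]: True

ply 1, X at (2,0) | h0:-1=-1→(1,0); h0:-2=+1→(0,0)*
ply 2: (0,0) is terminal -1 (O); from (2,0) depth 12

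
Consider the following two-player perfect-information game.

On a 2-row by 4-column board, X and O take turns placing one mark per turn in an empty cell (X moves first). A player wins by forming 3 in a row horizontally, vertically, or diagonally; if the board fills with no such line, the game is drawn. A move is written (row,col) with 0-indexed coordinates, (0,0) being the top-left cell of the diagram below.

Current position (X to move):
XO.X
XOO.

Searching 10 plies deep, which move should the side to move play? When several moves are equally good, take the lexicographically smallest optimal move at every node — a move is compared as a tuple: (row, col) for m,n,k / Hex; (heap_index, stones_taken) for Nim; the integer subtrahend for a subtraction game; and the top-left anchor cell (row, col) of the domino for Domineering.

ply 1, X at XO.X/XOO. | (0,2)=-1→XOXX/XOO.; (1,3)=+0→XO.X/XOOX*
ply 2, O at XO.X/XOOX | (0,2)=+0→XOOX/XOOX*
ply 3: XOOX/XOOX is terminal +0 (X); from XO.X/XOO. depth 10

X's best at [XO.X/XOO.]: (1,3)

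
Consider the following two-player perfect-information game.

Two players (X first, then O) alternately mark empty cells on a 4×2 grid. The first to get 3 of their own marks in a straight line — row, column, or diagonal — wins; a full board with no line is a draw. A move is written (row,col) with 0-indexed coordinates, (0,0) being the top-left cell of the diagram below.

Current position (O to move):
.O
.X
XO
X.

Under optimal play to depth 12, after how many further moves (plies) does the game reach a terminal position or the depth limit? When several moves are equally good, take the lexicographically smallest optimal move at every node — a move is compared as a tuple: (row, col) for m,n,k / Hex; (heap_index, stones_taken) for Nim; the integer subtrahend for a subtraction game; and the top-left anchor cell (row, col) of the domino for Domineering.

PV length from [.O/.X/XO/X.]: 3 plies

p1 O@[.O/.X/XO/X.]: (0,0)[OO/.X/XO/X.]-1 (1,0)[.O/OX/XO/X.]+0* (3,1)[.O/.X/XO/XO]-1
p2 X@[.O/OX/XO/X.]: (0,0)[XO/OX/XO/X.]+0* (3,1)[.O/OX/XO/XX]+0
p3 O@[XO/OX/XO/X.]: (3,1)[XO/OX/XO/XO]+0*
p4 X@[XO/OX/XO/XO] terminal +0; root [.O/.X/XO/X.] d12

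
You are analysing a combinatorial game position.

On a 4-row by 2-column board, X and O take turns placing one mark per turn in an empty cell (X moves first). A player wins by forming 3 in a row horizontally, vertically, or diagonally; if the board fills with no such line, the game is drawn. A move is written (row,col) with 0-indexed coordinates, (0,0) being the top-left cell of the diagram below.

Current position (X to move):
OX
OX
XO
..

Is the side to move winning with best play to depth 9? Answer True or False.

X winning at [OX/OX/XO/..]: False

ply 1, X at OX/OX/XO/.. | (3,0)=+0→OX/OX/XO/X.*; (3,1)=+0→OX/OX/XO/.X
ply 2, O at OX/OX/XO/X. | (3,1)=+0→OX/OX/XO/XO*
ply 3: OX/OX/XO/XO is terminal +0 (X); from OX/OX/XO/.. depth 9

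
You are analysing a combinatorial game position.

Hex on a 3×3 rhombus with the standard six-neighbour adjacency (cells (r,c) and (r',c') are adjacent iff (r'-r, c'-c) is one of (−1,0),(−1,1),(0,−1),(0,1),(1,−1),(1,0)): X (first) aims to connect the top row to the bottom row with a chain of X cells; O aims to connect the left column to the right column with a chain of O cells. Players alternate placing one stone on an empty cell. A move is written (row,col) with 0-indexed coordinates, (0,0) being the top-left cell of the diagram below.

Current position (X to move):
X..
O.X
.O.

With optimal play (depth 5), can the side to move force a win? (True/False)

X winning at [X../O.X/.O.]: True

[X../O.X/.O.] X move#1: (0,1):-1/XX./O.X/.O., (0,2):-1/X.X/O.X/.O., (1,1):+1/X../OXX/.O.*, (2,0):-1/X../O.X/XO., (2,2):-1/X../O.X/.OX
[X../OXX/.O.] O move#2: (0,1):-1/XO./OXX/.O.*, (0,2):-1/X.O/OXX/.O., (2,0):-1/X../OXX/OO., (2,2):-1/X../OXX/.OO
[XO./OXX/.O.] X move#3: (0,2):+1/XOX/OXX/.O.*, (2,0):-1/XO./OXX/XO., (2,2):-1/XO./OXX/.OX
[XOX/OXX/.O.] O move#4: (2,0):-1/XOX/OXX/OO.*, (2,2):-1/XOX/OXX/.OO
[XOX/OXX/OO.] X move#5: (2,2):+1/XOX/OXX/OOX*
[XOX/OXX/OOX] end (terminal -1, O#6); searched X../O.X/.O. to 5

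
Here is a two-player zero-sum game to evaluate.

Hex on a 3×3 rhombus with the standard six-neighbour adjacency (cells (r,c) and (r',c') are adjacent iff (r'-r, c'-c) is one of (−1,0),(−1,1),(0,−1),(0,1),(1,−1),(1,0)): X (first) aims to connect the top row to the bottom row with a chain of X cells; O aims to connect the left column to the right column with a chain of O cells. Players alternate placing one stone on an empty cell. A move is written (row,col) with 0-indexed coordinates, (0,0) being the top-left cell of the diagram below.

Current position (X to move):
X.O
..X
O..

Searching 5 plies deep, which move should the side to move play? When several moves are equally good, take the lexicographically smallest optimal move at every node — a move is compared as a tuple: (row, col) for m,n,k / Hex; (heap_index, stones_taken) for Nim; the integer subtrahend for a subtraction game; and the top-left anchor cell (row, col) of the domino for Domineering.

X's best at [X.O/..X/O..]: (1,1)

p1 X@[X.O/..X/O..]: (0,1)[XXO/..X/O..]-1 (1,0)[X.O/X.X/O..]-1 (1,1)[X.O/.XX/O..]+1* (2,1)[X.O/..X/OX.]-1 (2,2)[X.O/..X/O.X]-1
p2 O@[X.O/.XX/O..]: (0,1)[XOO/.XX/O..]-1* (1,0)[X.O/OXX/O..]-1 (2,1)[X.O/.XX/OO.]-1 (2,2)[X.O/.XX/O.O]-1
p3 X@[XOO/.XX/O..]: (1,0)[XOO/XXX/O..]+1* (2,1)[XOO/.XX/OX.]-1 (2,2)[XOO/.XX/O.X]-1
p4 O@[XOO/XXX/O..]: (2,1)[XOO/XXX/OO.]-1* (2,2)[XOO/XXX/O.O]-1
p5 X@[XOO/XXX/OO.]: (2,2)[XOO/XXX/OOX]+1*
p6 O@[XOO/XXX/OOX] terminal -1; root [X.O/..X/O..] d5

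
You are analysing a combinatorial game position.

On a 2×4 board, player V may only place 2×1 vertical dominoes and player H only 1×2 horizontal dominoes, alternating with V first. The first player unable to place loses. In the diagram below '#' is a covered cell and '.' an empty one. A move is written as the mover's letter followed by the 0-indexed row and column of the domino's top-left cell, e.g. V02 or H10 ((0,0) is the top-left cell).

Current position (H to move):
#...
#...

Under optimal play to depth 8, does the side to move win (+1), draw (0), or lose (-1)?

ply 1, H at #.../#... | H01=+1→###./#...*; H02=+1→#.##/#...; H11=+1→#.../###.; H12=+1→#.../#.##
ply 2, V at ###./#... | V03=-1→####/#..#*
ply 3, H at ####/#..# | H11=+1→####/####*
ply 4: ####/#### is terminal -1 (V); from #.../#... depth 8

value(#.../#..., H) = +1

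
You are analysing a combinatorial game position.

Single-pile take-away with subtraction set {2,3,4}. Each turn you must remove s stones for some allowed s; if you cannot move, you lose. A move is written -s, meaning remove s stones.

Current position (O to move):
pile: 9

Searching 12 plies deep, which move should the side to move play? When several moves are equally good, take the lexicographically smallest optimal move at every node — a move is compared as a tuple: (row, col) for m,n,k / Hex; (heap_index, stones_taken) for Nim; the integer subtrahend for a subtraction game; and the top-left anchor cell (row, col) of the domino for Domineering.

ply 1, O at 9 | -2=+1→7*; -3=+1→6; -4=-1→5
ply 2, X at 7 | -2=-1→5*; -3=-1→4; -4=-1→3
ply 3, O at 5 | -2=-1→3; -3=-1→2; -4=+1→1*
ply 4: 1 is terminal -1 (X); from 9 depth 12

O's best at [9]: -2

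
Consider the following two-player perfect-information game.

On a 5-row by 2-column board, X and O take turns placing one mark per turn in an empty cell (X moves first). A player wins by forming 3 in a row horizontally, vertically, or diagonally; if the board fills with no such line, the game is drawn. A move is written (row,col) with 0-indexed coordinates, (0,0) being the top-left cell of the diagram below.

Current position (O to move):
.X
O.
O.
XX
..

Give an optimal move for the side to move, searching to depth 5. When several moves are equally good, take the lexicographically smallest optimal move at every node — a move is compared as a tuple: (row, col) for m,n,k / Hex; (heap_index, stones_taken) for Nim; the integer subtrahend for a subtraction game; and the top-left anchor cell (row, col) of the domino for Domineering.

ply 1, O at .X/O./O./XX/.. | (0,0)=+1→OX/O./O./XX/..*; (1,1)=+0→.X/OO/O./XX/..; (2,1)=+0→.X/O./OO/XX/..; (4,0)=+0→.X/O./O./XX/O.; (4,1)=+0→.X/O./O./XX/.O
ply 2: OX/O./O./XX/.. is terminal -1 (X); from .X/O./O./XX/.. depth 5

O's best at [.X/O./O./XX/..]: (0,0)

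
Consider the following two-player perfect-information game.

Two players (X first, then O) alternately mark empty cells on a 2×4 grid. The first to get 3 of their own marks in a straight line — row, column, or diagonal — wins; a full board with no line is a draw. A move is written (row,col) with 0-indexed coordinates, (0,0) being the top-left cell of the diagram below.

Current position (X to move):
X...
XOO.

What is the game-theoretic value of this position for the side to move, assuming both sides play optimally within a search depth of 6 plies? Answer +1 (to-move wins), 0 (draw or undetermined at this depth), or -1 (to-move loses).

p1 X@[X.../XOO.]: (0,1)[XX../XOO.]-1 (0,2)[X.X./XOO.]-1 (0,3)[X..X/XOO.]-1 (1,3)[X.../XOOX]+0*
p2 O@[X.../XOOX]: (0,1)[XO../XOOX]+0* (0,2)[X.O./XOOX]+0 (0,3)[X..O/XOOX]+0
p3 X@[XO../XOOX]: (0,2)[XOX./XOOX]+0* (0,3)[XO.X/XOOX]+0
p4 O@[XOX./XOOX]: (0,3)[XOXO/XOOX]+0*
p5 X@[XOXO/XOOX] terminal +0; root [X.../XOO.] d6

value(X.../XOO., X) = 0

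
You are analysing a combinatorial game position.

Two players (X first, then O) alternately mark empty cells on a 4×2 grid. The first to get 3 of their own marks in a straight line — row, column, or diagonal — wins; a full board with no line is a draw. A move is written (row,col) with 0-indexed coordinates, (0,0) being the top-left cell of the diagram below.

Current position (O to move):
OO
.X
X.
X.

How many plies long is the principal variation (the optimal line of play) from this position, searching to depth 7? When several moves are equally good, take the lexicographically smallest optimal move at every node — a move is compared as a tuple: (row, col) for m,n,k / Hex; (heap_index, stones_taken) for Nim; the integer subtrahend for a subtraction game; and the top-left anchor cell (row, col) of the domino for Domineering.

p1 O@[OO/.X/X./X.]: (1,0)[OO/OX/X./X.]+0* (2,1)[OO/.X/XO/X.]-1 (3,1)[OO/.X/X./XO]-1
p2 X@[OO/OX/X./X.]: (2,1)[OO/OX/XX/X.]+0* (3,1)[OO/OX/X./XX]+0
p3 O@[OO/OX/XX/X.]: (3,1)[OO/OX/XX/XO]+0*
p4 X@[OO/OX/XX/XO] terminal +0; root [OO/.X/X./X.] d7

PV length from [OO/.X/X./X.]: 3 plies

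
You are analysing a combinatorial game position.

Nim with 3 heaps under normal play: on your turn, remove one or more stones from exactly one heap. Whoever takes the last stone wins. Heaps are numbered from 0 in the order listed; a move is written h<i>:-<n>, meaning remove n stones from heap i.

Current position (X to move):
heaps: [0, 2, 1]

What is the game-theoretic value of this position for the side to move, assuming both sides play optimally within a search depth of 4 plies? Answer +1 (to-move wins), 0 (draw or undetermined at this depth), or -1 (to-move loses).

value((0,2,1), X) = +1

p1 X@[(0,2,1)]: h1:-1[(0,1,1)]+1* h1:-2[(0,0,1)]-1 h2:-1[(0,2,0)]-1
p2 O@[(0,1,1)]: h1:-1[(0,0,1)]-1* h2:-1[(0,1,0)]-1
p3 X@[(0,0,1)]: h2:-1[(0,0,0)]+1*
p4 O@[(0,0,0)] terminal -1; root [(0,2,1)] d4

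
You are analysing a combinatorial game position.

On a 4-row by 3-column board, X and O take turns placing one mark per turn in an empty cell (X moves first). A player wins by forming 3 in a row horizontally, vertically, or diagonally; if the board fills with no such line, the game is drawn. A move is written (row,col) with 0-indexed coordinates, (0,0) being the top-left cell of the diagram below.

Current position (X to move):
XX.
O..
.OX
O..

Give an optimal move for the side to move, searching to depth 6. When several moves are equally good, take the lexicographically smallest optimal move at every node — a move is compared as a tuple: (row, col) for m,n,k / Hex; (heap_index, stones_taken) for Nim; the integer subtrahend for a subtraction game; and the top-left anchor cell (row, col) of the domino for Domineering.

X's best at [XX./O../.OX/O..]: (0,2)

ply 1, X at XX./O../.OX/O.. | (0,2)=+1→XXX/O../.OX/O..*; (1,1)=+1→XX./OX./.OX/O..; (1,2)=-1→XX./O.X/.OX/O..; (2,0)=-1→XX./O../XOX/O..; (3,1)=-1→XX./O../.OX/OX.; (3,2)=-1→XX./O../.OX/O.X
ply 2: XXX/O../.OX/O.. is terminal -1 (O); from XX./O../.OX/O.. depth 6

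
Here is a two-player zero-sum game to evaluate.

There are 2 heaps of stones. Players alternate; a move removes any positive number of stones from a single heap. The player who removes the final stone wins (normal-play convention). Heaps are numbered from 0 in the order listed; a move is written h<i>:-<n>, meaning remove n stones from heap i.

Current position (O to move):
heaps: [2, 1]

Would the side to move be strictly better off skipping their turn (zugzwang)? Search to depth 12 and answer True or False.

zugzwang((2,1), O) = False

p1 O@[(2,1)]: h0:-1[(1,1)]+1* h0:-2[(0,1)]-1 h1:-1[(2,0)]-1
p2 X@[(1,1)]: h0:-1[(0,1)]-1* h1:-1[(1,0)]-1
p3 O@[(0,1)]: h1:-1[(0,0)]+1*
p4 X@[(0,0)] terminal -1; root [(2,1)] d12
suppose O passes — search the same position with X to move:
pass> p1 X@[(2,1)]: h0:-1[(1,1)]+1* h0:-2[(0,1)]-1 h1:-1[(2,0)]-1
pass> p2 O@[(1,1)]: h0:-1[(0,1)]-1* h1:-1[(1,0)]-1
pass> p3 X@[(0,1)]: h1:-1[(0,0)]+1*
pass> p4 O@[(0,0)] terminal -1; root [(2,1)] d12
for O: play +1, pass -1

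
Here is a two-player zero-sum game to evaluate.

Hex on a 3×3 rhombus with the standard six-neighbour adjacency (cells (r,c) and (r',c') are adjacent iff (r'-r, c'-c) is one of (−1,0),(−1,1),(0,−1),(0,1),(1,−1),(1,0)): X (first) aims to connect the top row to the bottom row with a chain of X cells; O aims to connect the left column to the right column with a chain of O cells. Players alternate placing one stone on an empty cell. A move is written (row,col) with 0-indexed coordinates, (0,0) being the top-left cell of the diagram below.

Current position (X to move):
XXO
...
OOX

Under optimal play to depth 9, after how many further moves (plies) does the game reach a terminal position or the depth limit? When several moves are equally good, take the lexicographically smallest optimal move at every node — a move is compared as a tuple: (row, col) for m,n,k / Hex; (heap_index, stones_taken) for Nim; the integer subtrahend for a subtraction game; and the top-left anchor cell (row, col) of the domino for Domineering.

PV length from [XXO/.../OOX]: 2 plies

[XXO/.../OOX] X move#1: (1,0):-1/XXO/X../OOX*, (1,1):-1/XXO/.X./OOX, (1,2):-1/XXO/..X/OOX
[XXO/X../OOX] O move#2: (1,1):+1/XXO/XO./OOX*, (1,2):+1/XXO/X.O/OOX
[XXO/XO./OOX] end (terminal -1, X#3); searched XXO/.../OOX to 9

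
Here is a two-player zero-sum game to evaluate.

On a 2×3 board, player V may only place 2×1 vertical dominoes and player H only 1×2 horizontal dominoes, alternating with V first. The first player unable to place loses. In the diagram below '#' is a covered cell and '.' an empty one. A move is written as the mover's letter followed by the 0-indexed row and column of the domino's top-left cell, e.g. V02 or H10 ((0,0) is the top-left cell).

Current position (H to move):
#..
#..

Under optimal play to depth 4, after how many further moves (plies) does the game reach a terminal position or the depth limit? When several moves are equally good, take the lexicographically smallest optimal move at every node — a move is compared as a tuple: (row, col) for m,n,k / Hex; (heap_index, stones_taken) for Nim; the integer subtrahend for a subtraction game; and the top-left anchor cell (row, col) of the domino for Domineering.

PV length from [#../#..]: 1 ply

p1 H@[#../#..]: H01[###/#..]+1* H11[#../###]+1
p2 V@[###/#..] terminal -1; root [#../#..] d4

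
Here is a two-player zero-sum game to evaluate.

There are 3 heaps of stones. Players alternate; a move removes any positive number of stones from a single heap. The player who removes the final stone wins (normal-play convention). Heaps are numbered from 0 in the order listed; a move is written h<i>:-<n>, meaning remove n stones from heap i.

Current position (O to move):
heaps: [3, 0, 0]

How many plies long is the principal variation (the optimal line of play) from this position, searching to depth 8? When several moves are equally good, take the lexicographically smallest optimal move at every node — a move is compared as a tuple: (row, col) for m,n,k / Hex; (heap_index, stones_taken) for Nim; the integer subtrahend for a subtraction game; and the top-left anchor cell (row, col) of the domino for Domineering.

PV length from [(3,0,0)]: 1 ply

p1 O@[(3,0,0)]: h0:-1[(2,0,0)]-1 h0:-2[(1,0,0)]-1 h0:-3[(0,0,0)]+1*
p2 X@[(0,0,0)] terminal -1; root [(3,0,0)] d8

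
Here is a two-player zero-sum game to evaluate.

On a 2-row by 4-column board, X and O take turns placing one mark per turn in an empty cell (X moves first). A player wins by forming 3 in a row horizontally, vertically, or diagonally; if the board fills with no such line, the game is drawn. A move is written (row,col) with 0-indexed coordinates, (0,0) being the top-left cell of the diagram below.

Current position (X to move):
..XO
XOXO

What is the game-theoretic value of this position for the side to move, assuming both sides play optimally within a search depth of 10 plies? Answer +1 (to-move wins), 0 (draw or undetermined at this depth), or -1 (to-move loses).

value(..XO/XOXO, X) = 0

p1 X@[..XO/XOXO]: (0,0)[X.XO/XOXO]+0* (0,1)[.XXO/XOXO]+0
p2 O@[X.XO/XOXO]: (0,1)[XOXO/XOXO]+0*
p3 X@[XOXO/XOXO] terminal +0; root [..XO/XOXO] d10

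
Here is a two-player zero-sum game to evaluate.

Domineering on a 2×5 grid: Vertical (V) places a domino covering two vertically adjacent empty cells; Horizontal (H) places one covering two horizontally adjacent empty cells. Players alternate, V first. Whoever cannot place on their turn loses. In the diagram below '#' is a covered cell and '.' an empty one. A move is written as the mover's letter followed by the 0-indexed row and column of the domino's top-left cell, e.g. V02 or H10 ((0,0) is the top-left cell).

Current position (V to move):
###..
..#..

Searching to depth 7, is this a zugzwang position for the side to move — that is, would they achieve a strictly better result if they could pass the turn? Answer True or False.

zugzwang(###../..#.., V) = False

[###../..#..] V move#1: V03:+1/####./..##.*, V04:+1/###.#/..#.#
[####./..##.] H move#2: H10:-1/####./####.*
[####./####.] V move#3: V04:+1/#####/#####*
[#####/#####] end (terminal -1, H#4); searched ###../..#.. to 7
if V skipped the turn, H would face:
~ [###../..#..] H move#1: H03:+1/#####/..#..*, H10:-1/###../###.., H13:+1/###../..###
~ [#####/..#..] end (terminal -1, V#2); searched ###../..#.. to 7
compare (V): move=+1 vs pass=-1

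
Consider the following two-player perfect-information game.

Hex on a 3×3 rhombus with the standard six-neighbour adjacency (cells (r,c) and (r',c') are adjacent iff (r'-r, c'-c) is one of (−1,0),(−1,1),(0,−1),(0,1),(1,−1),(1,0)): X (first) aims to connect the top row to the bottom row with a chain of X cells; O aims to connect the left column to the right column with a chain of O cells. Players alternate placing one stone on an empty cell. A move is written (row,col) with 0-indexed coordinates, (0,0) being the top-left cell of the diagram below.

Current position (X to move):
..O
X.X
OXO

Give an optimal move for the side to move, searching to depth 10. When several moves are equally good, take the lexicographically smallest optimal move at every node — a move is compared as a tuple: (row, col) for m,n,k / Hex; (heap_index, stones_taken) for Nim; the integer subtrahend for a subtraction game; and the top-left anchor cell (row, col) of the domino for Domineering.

ply 1, X at ..O/X.X/OXO | (0,0)=-1→X.O/X.X/OXO; (0,1)=-1→.XO/X.X/OXO; (1,1)=+1→..O/XXX/OXO*
ply 2, O at ..O/XXX/OXO | (0,0)=-1→O.O/XXX/OXO*; (0,1)=-1→.OO/XXX/OXO
ply 3, X at O.O/XXX/OXO | (0,1)=+1→OXO/XXX/OXO*
ply 4: OXO/XXX/OXO is terminal -1 (O); from ..O/X.X/OXO depth 10

X's best at [..O/X.X/OXO]: (1,1)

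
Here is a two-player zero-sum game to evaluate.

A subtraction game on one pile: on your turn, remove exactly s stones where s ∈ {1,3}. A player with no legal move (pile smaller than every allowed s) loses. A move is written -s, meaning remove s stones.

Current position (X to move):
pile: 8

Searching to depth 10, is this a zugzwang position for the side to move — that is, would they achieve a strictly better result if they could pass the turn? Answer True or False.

zugzwang(8, X) = True

[8] X move#1: -1:-1/7*, -3:-1/5
[7] O move#2: -1:+1/6*, -3:+1/4
[6] X move#3: -1:-1/5*, -3:-1/3
[5] O move#4: -1:+1/4*, -3:+1/2
[4] X move#5: -1:-1/3*, -3:-1/1
[3] O move#6: -1:+1/2*, -3:+1/0
[2] X move#7: -1:-1/1*
[1] O move#8: -1:+1/0*
[0] end (terminal -1, X#9); searched 8 to 10
if X skipped the turn, O would face:
~ [8] O move#1: -1:-1/7*, -3:-1/5
~ [7] X move#2: -1:+1/6*, -3:+1/4
~ [6] O move#3: -1:-1/5*, -3:-1/3
~ [5] X move#4: -1:+1/4*, -3:+1/2
~ [4] O move#5: -1:-1/3*, -3:-1/1
~ [3] X move#6: -1:+1/2*, -3:+1/0
~ [2] O move#7: -1:-1/1*
~ [1] X move#8: -1:+1/0*
~ [0] end (terminal -1, O#9); searched 8 to 10
compare (X): move=-1 vs pass=+1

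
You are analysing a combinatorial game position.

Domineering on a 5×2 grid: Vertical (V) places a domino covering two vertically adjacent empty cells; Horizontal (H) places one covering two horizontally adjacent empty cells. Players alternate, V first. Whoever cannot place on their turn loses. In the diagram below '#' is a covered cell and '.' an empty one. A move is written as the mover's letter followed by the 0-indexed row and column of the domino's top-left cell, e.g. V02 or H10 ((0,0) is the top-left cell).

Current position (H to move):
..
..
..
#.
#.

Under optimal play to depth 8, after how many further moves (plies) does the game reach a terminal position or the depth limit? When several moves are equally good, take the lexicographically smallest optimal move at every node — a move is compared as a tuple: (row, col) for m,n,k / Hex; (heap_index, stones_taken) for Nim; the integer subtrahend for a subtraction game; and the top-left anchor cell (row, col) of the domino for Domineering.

PV length from [../../../#./#.]: 3 plies

[../../../#./#.] H move#1: H00:-1/##/../../#./#., H10:+1/../##/../#./#.*, H20:-1/../../##/#./#.
[../##/../#./#.] V move#2: V21:-1/../##/.#/##/#.*, V31:-1/../##/../##/##
[../##/.#/##/#.] H move#3: H00:+1/##/##/.#/##/#.*
[##/##/.#/##/#.] end (terminal -1, V#4); searched ../../../#./#. to 8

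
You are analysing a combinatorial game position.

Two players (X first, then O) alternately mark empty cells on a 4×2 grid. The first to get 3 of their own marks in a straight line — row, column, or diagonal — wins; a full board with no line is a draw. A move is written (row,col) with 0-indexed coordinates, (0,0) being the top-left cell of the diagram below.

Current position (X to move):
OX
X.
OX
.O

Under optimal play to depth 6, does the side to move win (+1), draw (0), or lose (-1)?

value(OX/X./OX/.O, X) = +1

ply 1, X at OX/X./OX/.O | (1,1)=+1→OX/XX/OX/.O*; (3,0)=+0→OX/X./OX/XO
ply 2: OX/XX/OX/.O is terminal -1 (O); from OX/X./OX/.O depth 6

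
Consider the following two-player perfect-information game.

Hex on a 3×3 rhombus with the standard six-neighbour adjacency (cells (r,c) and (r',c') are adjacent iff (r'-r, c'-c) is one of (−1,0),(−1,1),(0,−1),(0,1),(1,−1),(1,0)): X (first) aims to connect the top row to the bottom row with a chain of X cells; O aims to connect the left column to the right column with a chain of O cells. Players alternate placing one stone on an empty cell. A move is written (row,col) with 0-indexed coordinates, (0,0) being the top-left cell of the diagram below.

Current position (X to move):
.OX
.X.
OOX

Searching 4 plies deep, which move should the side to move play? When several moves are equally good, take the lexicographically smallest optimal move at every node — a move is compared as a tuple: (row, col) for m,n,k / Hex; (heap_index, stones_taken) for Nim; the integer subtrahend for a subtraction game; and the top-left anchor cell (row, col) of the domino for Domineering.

p1 X@[.OX/.X./OOX]: (0,0)[XOX/.X./OOX]-1 (1,0)[.OX/XX./OOX]-1 (1,2)[.OX/.XX/OOX]+1*
p2 O@[.OX/.XX/OOX] terminal -1; root [.OX/.X./OOX] d4

X's best at [.OX/.X./OOX]: (1,2)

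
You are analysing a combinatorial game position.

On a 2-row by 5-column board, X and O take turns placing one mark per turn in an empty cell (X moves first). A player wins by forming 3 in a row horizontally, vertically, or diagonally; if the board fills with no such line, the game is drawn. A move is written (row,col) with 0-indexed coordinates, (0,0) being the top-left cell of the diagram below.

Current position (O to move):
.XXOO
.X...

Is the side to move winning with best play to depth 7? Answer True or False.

ply 1, O at .XXOO/.X... | (0,0)=-1→OXXOO/.X...*; (1,0)=-1→.XXOO/OX...; (1,2)=-1→.XXOO/.XO..; (1,3)=-1→.XXOO/.X.O.; (1,4)=-1→.XXOO/.X..O
ply 2, X at OXXOO/.X... | (1,0)=+0→OXXOO/XX...; (1,2)=+1→OXXOO/.XX..*; (1,3)=+0→OXXOO/.X.X.; (1,4)=+0→OXXOO/.X..X
ply 3, O at OXXOO/.XX.. | (1,0)=-1→OXXOO/OXX..*; (1,3)=-1→OXXOO/.XXO.; (1,4)=-1→OXXOO/.XX.O
ply 4, X at OXXOO/OXX.. | (1,3)=+1→OXXOO/OXXX.*; (1,4)=+0→OXXOO/OXX.X
ply 5: OXXOO/OXXX. is terminal -1 (O); from .XXOO/.X... depth 7

O winning at [.XXOO/.X...]: False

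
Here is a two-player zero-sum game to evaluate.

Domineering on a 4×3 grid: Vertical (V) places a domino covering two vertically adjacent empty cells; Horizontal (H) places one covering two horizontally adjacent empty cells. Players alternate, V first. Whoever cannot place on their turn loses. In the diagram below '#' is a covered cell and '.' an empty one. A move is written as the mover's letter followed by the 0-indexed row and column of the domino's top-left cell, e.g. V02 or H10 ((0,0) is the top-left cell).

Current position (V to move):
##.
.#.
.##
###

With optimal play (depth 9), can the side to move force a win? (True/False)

p1 V@[##./.#./.##/###]: V02[###/.##/.##/###]+1* V10[##./##./###/###]+1
p2 H@[###/.##/.##/###] terminal -1; root [##./.#./.##/###] d9

V winning at [##./.#./.##/###]: True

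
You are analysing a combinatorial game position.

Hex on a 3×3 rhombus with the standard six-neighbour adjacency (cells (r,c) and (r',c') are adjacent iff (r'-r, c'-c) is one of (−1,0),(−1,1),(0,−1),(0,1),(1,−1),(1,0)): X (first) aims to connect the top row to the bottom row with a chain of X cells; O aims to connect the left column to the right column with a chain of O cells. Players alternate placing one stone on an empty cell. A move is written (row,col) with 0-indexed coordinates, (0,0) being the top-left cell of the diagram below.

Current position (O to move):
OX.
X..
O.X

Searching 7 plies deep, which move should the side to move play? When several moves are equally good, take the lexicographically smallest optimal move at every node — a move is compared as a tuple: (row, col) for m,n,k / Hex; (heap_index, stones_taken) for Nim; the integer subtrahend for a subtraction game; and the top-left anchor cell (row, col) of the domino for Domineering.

O's best at [OX./X../O.X]: (1,1)

p1 O@[OX./X../O.X]: (0,2)[OXO/X../O.X]-1 (1,1)[OX./XO./O.X]+1* (1,2)[OX./X.O/O.X]+1 (2,1)[OX./X../OOX]-1
p2 X@[OX./XO./O.X]: (0,2)[OXX/XO./O.X]-1* (1,2)[OX./XOX/O.X]-1 (2,1)[OX./XO./OXX]-1
p3 O@[OXX/XO./O.X]: (1,2)[OXX/XOO/O.X]+1* (2,1)[OXX/XO./OOX]-1
p4 X@[OXX/XOO/O.X] terminal -1; root [OX./X../O.X] d7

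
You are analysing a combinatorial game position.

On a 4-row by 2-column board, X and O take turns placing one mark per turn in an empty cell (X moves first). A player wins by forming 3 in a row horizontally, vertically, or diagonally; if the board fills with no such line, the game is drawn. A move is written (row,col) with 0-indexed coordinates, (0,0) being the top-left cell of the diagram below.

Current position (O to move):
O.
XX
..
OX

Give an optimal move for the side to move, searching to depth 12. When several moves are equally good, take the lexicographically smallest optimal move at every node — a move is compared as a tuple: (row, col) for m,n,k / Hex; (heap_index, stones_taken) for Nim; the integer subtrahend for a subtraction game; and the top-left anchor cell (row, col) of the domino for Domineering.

O's best at [O./XX/../OX]: (2,1)

[O./XX/../OX] O move#1: (0,1):-1/OO/XX/../OX, (2,0):-1/O./XX/O./OX, (2,1):+0/O./XX/.O/OX*
[O./XX/.O/OX] X move#2: (0,1):+0/OX/XX/.O/OX*, (2,0):+0/O./XX/XO/OX
[OX/XX/.O/OX] O move#3: (2,0):+0/OX/XX/OO/OX*
[OX/XX/OO/OX] end (terminal +0, X#4); searched O./XX/../OX to 12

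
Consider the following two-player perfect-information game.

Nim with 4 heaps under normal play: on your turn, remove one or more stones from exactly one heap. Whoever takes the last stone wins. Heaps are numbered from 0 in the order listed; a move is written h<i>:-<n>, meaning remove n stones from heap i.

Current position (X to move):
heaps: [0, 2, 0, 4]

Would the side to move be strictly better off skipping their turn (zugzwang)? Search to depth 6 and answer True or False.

p1 X@[(0,2,0,4)]: h1:-1[(0,1,0,4)]-1 h1:-2[(0,0,0,4)]-1 h3:-1[(0,2,0,3)]-1 h3:-2[(0,2,0,2)]+1* h3:-3[(0,2,0,1)]-1 h3:-4[(0,2,0,0)]-1
p2 O@[(0,2,0,2)]: h1:-1[(0,1,0,2)]-1* h1:-2[(0,0,0,2)]-1 h3:-1[(0,2,0,1)]-1 h3:-2[(0,2,0,0)]-1
p3 X@[(0,1,0,2)]: h1:-1[(0,0,0,2)]-1 h3:-1[(0,1,0,1)]+1* h3:-2[(0,1,0,0)]-1
p4 O@[(0,1,0,1)]: h1:-1[(0,0,0,1)]-1* h3:-1[(0,1,0,0)]-1
p5 X@[(0,0,0,1)]: h3:-1[(0,0,0,0)]+1*
p6 O@[(0,0,0,0)] terminal -1; root [(0,2,0,4)] d6
pass branch (O moves first from the same position):
  | p1 O@[(0,2,0,4)]: h1:-1[(0,1,0,4)]-1 h1:-2[(0,0,0,4)]-1 h3:-1[(0,2,0,3)]-1 h3:-2[(0,2,0,2)]+1* h3:-3[(0,2,0,1)]-1 h3:-4[(0,2,0,0)]-1
  | p2 X@[(0,2,0,2)]: h1:-1[(0,1,0,2)]-1* h1:-2[(0,0,0,2)]-1 h3:-1[(0,2,0,1)]-1 h3:-2[(0,2,0,0)]-1
  | p3 O@[(0,1,0,2)]: h1:-1[(0,0,0,2)]-1 h3:-1[(0,1,0,1)]+1* h3:-2[(0,1,0,0)]-1
  | p4 X@[(0,1,0,1)]: h1:-1[(0,0,0,1)]-1* h3:-1[(0,1,0,0)]-1
  | p5 O@[(0,0,0,1)]: h3:-1[(0,0,0,0)]+1*
  | p6 X@[(0,0,0,0)] terminal -1; root [(0,2,0,4)] d6
X moving scores +1; X passing scores -1

zugzwang((0,2,0,4), X) = False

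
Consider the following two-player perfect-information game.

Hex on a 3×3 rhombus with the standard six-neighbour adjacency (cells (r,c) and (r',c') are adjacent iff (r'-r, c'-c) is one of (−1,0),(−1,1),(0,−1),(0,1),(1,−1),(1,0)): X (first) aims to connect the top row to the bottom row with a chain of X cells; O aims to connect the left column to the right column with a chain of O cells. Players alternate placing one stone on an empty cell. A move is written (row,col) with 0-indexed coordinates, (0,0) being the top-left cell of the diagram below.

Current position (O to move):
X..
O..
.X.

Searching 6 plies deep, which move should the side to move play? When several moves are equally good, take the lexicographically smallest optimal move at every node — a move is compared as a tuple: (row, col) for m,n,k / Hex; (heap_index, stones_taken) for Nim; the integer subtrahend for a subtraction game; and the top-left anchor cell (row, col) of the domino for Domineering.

[X../O../.X.] O move#1: (0,1):-1/XO./O../.X., (0,2):+1/X.O/O../.X.*, (1,1):+1/X../OO./.X., (1,2):-1/X../O.O/.X., (2,0):-1/X../O../OX., (2,2):-1/X../O../.XO
[X.O/O../.X.] X move#2: (0,1):-1/XXO/O../.X.*, (1,1):-1/X.O/OX./.X., (1,2):-1/X.O/O.X/.X., (2,0):-1/X.O/O../XX., (2,2):-1/X.O/O../.XX
[XXO/O../.X.] O move#3: (1,1):+1/XXO/OO./.X.*, (1,2):-1/XXO/O.O/.X., (2,0):-1/XXO/O../OX., (2,2):-1/XXO/O../.XO
[XXO/OO./.X.] end (terminal -1, X#4); searched X../O../.X. to 6

O's best at [X../O../.X.]: (0,2)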